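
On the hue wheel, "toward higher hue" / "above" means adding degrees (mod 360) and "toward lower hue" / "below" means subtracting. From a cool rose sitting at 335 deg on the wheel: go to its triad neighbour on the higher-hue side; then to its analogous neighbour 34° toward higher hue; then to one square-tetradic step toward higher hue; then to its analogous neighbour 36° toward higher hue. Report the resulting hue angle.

255°

triadic ↑ +120°: 335 + 120 = 455 → 455 − 360 = 95°
analog 34° ↑ +34°: 95 + 34 = 129°
square ↑ +90°: 129 + 90 = 219°
analog 36° ↑ +36°: 219 + 36 = 255°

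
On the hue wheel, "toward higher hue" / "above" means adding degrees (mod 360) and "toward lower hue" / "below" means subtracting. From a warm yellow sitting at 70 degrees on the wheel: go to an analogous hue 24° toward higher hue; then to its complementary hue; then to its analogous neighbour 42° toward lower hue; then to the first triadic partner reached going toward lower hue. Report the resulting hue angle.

112°

70 + 24 = 94°   (analog 24° ↑)
94 + 180 = 274°   (complement)
274 − 42 = 232°   (analog 42° ↓)
232 − 120 = 112°   (triadic ↓)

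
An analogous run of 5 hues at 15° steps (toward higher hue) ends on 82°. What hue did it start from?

4 steps of 15° (toward higher hue) give a net shift of +60°.
Start = end − shift: 82 − 60 = 22°

22°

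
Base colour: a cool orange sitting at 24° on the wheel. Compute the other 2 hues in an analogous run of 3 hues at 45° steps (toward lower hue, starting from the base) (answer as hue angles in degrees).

339° and 294°

Analogous hues sit every 45° along the wheel.
24 − 45 = -21 → -21 + 360 = 339°
24 − 90 = -66 → -66 + 360 = 294°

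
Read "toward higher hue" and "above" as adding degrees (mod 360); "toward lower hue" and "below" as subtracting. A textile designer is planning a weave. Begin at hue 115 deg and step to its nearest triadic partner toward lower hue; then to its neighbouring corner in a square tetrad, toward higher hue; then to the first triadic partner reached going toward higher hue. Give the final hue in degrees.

triadic ↓ −120°: 115 − 120 = -5 → -5 + 360 = 355°
square ↑ +90°: 355 + 90 = 445 → 445 − 360 = 85°
triadic ↑ +120°: 85 + 120 = 205°

205°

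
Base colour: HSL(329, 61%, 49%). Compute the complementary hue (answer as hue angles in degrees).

149°

The complement sits 180° across the wheel.
329 + 180 = 509 → 509 − 360 = 149°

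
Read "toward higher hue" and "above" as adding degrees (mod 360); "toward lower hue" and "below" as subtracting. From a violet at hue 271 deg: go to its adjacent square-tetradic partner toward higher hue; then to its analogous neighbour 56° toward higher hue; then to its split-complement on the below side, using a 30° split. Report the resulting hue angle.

207°

271 + 90 = 361 → 361 − 360 = 1°   (square ↑)
1 + 56 = 57°   (analog 56° ↑)
57 + 150 = 207°   (split-comp 30° ↓)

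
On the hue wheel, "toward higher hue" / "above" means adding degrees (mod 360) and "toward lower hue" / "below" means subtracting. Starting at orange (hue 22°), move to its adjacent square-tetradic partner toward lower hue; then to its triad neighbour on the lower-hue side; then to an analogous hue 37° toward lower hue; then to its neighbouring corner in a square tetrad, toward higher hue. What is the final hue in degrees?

square ↓ −90°: 22 − 90 = -68 → -68 + 360 = 292°
triadic ↓ −120°: 292 − 120 = 172°
analog 37° ↓ −37°: 172 − 37 = 135°
square ↑ +90°: 135 + 90 = 225°

225°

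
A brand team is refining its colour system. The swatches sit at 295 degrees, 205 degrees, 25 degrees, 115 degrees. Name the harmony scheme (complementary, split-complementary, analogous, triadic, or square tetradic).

square tetradic

Sort the hues: 25°, 115°, 205°, 295°.
Successive gaps around the wheel: 90°, 90°, 90°, 90°.
Four hues every 90° form a square tetradic scheme.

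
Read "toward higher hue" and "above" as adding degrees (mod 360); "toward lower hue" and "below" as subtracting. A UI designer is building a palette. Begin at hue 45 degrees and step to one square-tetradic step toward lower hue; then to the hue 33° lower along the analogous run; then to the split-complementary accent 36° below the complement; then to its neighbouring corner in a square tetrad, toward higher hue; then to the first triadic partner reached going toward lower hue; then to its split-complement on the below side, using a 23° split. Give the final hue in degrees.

−90° (square ↓): 45 − 90 = -45 → -45 + 360 = 315°
−33° (analog 33° ↓): 315 − 33 = 282°
+144° (split-comp 36° ↓): 282 + 144 = 426 → 426 − 360 = 66°
+90° (square ↑): 66 + 90 = 156°
−120° (triadic ↓): 156 − 120 = 36°
+157° (split-comp 23° ↓): 36 + 157 = 193°

193°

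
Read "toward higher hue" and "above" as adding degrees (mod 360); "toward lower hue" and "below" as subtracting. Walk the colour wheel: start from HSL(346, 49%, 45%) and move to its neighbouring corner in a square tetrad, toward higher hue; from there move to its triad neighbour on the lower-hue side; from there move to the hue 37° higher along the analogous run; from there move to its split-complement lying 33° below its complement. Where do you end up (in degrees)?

346 + 90 = 436 → 436 − 360 = 76°   (square ↑)
76 − 120 = -44 → -44 + 360 = 316°   (triadic ↓)
316 + 37 = 353°   (analog 37° ↑)
353 + 147 = 500 → 500 − 360 = 140°   (split-comp 33° ↓)

140°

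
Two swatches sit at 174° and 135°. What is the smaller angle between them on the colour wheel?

|174 − 135| = 39.
39 ≤ 180, so the shorter arc is 39°.

39°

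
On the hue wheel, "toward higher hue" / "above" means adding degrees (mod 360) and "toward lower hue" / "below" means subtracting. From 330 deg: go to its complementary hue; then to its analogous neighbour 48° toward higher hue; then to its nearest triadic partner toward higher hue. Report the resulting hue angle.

318°

+180° (complement): 330 + 180 = 510 → 510 − 360 = 150°
+48° (analog 48° ↑): 150 + 48 = 198°
+120° (triadic ↑): 198 + 120 = 318°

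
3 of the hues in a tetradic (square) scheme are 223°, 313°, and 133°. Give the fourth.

A square tetradic scheme places four hues every 90°.
The full set through 133° is {43°, 133°, 223°, 313°}.
Given {133°, 223°, 313°}, the missing hue is 43°.

43°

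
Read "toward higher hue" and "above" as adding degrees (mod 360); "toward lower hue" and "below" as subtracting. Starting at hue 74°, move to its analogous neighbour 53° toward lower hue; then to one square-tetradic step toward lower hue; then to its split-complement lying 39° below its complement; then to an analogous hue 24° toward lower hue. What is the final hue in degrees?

−53° (analog 53° ↓): 74 − 53 = 21°
−90° (square ↓): 21 − 90 = -69 → -69 + 360 = 291°
+141° (split-comp 39° ↓): 291 + 141 = 432 → 432 − 360 = 72°
−24° (analog 24° ↓): 72 − 24 = 48°

48°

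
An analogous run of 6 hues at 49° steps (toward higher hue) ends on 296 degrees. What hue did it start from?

51°

5 steps of 49° (toward higher hue) give a net shift of +245°.
Start = end − shift: 296 − 245 = 51°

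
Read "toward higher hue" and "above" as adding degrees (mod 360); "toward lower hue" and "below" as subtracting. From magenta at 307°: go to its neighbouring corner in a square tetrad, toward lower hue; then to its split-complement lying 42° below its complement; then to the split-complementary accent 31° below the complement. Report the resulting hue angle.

144°

square ↓ −90°: 307 − 90 = 217°
split-comp 42° ↓ +138°: 217 + 138 = 355°
split-comp 31° ↓ +149°: 355 + 149 = 504 → 504 − 360 = 144°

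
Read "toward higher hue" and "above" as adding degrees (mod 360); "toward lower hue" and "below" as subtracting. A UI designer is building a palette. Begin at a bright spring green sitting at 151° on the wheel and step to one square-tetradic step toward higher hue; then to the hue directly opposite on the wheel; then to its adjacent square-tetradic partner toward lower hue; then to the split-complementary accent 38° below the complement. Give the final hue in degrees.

113°

square ↑ +90°: 151 + 90 = 241°
complement +180°: 241 + 180 = 421 → 421 − 360 = 61°
square ↓ −90°: 61 − 90 = -29 → -29 + 360 = 331°
split-comp 38° ↓ +142°: 331 + 142 = 473 → 473 − 360 = 113°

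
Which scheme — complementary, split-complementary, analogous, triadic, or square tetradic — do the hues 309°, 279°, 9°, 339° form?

Sort the hues: 9°, 279°, 309°, 339°.
Successive gaps around the wheel: 270°, 30°, 30°, 30°.
A run of hues at equal small steps (30°) with one large closing gap is an analogous group.

analogous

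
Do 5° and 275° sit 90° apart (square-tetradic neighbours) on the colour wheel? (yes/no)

yes

Angular distance: |5 − 275| = 270; shorter arc = 360 − 270 = 90°.
90° apart (square-tetradic neighbours) requires 90°.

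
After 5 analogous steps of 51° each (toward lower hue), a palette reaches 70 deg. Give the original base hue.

5 steps of 51° (toward lower hue) give a net shift of −255°.
Start = end − shift: 70 + 255 = 325°

325°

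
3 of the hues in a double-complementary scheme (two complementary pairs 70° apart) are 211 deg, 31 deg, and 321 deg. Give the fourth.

A rectangular tetradic uses two complementary pairs 70° apart: offsets 0°, 70°, 180°, 250°.
Among {31°, 211°, 321°}, 211° and 31° are a 180° pair.
The remaining hue 321° needs its own complement: 321 + 180 = 501 → 501 − 360 = 141°

141°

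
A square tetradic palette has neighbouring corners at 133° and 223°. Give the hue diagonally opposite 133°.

A square tetradic scheme places four hues 90° apart; opposite corners are 180° apart.
133 + 180 = 313°

313°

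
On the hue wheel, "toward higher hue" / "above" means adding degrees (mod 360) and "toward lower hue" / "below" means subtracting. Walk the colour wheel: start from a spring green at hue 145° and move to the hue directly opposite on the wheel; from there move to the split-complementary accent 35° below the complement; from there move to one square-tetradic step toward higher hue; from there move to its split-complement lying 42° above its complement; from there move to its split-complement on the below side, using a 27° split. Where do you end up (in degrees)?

complement +180°: 145 + 180 = 325°
split-comp 35° ↓ +145°: 325 + 145 = 470 → 470 − 360 = 110°
square ↑ +90°: 110 + 90 = 200°
split-comp 42° ↑ +222°: 200 + 222 = 422 → 422 − 360 = 62°
split-comp 27° ↓ +153°: 62 + 153 = 215°

215°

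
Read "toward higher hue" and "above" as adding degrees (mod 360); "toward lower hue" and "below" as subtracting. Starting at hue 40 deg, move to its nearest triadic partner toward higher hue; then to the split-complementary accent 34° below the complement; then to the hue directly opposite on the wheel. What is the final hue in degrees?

126°

40 + 120 = 160°   (triadic ↑)
160 + 146 = 306°   (split-comp 34° ↓)
306 + 180 = 486 → 486 − 360 = 126°   (complement)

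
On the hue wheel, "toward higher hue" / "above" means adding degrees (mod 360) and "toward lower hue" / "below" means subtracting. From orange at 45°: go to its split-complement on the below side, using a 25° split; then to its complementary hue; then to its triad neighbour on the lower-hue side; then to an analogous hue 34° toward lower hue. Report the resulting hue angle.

45 + 155 = 200°   (split-comp 25° ↓)
200 + 180 = 380 → 380 − 360 = 20°   (complement)
20 − 120 = -100 → -100 + 360 = 260°   (triadic ↓)
260 − 34 = 226°   (analog 34° ↓)

226°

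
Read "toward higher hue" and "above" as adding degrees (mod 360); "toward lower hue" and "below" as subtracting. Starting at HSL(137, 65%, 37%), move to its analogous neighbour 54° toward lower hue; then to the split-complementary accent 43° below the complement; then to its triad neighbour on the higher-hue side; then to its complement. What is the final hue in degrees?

137 − 54 = 83°   (analog 54° ↓)
83 + 137 = 220°   (split-comp 43° ↓)
220 + 120 = 340°   (triadic ↑)
340 + 180 = 520 → 520 − 360 = 160°   (complement)

160°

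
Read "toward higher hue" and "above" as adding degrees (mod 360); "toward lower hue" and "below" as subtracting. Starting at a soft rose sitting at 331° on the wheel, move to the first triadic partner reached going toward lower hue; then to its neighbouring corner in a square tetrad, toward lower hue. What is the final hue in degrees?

121°

331 − 120 = 211°   (triadic ↓)
211 − 90 = 121°   (square ↓)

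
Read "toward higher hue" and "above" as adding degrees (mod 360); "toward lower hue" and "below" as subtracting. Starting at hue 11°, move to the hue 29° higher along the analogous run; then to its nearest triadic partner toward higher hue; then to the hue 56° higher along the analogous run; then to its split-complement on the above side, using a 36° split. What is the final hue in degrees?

analog 29° ↑ +29°: 11 + 29 = 40°
triadic ↑ +120°: 40 + 120 = 160°
analog 56° ↑ +56°: 160 + 56 = 216°
split-comp 36° ↑ +216°: 216 + 216 = 432 → 432 − 360 = 72°

72°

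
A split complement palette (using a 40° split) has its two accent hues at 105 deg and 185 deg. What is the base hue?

The accents sit 40° either side of the complement, so the complement is their short-arc midpoint on the wheel.
Short-arc midpoint of 105° and 185°: 145°.
Base is 180° from the complement: 145 − 180 = -35 → -35 + 360 = 325°

325°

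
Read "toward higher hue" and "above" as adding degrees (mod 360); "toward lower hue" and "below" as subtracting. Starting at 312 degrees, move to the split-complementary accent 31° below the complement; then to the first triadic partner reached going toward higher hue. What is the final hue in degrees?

312 + 149 = 461 → 461 − 360 = 101°   (split-comp 31° ↓)
101 + 120 = 221°   (triadic ↑)

221°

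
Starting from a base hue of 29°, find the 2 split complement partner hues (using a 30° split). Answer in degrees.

Split-complementary hues sit 30° either side of the complement.
Complement of 29°: 29 + 180 = 209°
209 − 30 = 179°
209 + 30 = 239°

179° and 239°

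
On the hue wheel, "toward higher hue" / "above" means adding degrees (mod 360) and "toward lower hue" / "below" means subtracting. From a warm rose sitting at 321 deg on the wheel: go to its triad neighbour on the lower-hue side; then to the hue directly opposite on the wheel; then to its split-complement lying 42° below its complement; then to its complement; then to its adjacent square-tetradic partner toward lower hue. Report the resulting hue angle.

249°

321 − 120 = 201°   (triadic ↓)
201 + 180 = 381 → 381 − 360 = 21°   (complement)
21 + 138 = 159°   (split-comp 42° ↓)
159 + 180 = 339°   (complement)
339 − 90 = 249°   (square ↓)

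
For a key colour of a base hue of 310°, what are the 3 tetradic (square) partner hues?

40°, 130°, and 220°

A square tetradic scheme places four hues every 90°.
310 + 90 = 400 → 400 − 360 = 40°
310 + 180 = 490 → 490 − 360 = 130°
310 + 270 = 580 → 580 − 360 = 220°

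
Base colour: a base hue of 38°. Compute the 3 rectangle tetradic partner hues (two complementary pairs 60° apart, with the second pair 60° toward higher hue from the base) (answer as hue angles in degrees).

98°, 218° and 278°

38 + 60 = 98°
38 + 180 = 218°
38 + 240 = 278°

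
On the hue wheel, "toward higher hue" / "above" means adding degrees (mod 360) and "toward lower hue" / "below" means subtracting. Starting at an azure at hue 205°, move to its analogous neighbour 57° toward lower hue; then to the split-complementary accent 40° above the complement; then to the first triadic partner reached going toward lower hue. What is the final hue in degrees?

248°

−57° (analog 57° ↓): 205 − 57 = 148°
+220° (split-comp 40° ↑): 148 + 220 = 368 → 368 − 360 = 8°
−120° (triadic ↓): 8 − 120 = -112 → -112 + 360 = 248°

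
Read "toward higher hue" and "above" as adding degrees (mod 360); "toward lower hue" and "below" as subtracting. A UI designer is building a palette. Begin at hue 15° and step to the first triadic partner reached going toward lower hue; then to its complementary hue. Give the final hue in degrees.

−120° (triadic ↓): 15 − 120 = -105 → -105 + 360 = 255°
+180° (complement): 255 + 180 = 435 → 435 − 360 = 75°

75°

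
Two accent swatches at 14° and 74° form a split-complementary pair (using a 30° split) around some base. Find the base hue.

224°

The accents sit 30° either side of the complement, so the complement is their short-arc midpoint on the wheel.
Short-arc midpoint of 14° and 74°: 44°.
Base is 180° from the complement: 44 − 180 = -136 → -136 + 360 = 224°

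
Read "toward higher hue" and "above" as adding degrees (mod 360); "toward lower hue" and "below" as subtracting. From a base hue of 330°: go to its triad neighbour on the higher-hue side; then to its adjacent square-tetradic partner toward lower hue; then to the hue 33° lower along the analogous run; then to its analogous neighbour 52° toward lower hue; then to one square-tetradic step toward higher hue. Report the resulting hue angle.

5°

330 + 120 = 450 → 450 − 360 = 90°   (triadic ↑)
90 − 90 = 0°   (square ↓)
0 − 33 = -33 → -33 + 360 = 327°   (analog 33° ↓)
327 − 52 = 275°   (analog 52° ↓)
275 + 90 = 365 → 365 − 360 = 5°   (square ↑)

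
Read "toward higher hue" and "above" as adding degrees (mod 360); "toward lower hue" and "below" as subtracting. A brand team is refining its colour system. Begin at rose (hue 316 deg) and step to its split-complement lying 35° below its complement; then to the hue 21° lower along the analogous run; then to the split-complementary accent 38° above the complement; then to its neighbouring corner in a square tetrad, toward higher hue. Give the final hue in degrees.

+145° (split-comp 35° ↓): 316 + 145 = 461 → 461 − 360 = 101°
−21° (analog 21° ↓): 101 − 21 = 80°
+218° (split-comp 38° ↑): 80 + 218 = 298°
+90° (square ↑): 298 + 90 = 388 → 388 − 360 = 28°

28°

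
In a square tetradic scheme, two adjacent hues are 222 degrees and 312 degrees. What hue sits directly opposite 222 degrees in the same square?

A square tetradic scheme places four hues 90° apart; opposite corners are 180° apart.
222 + 180 = 402 → 402 − 360 = 42°

42°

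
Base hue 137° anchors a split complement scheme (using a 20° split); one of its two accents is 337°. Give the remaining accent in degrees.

297°

Split-complementary hues sit 20° either side of the complement.
Complement of the base 137°: 137 + 180 = 317°
The given accent 337° is 20° one side of 317°; the other accent sits 20° the other side: 317 − 20 = 297°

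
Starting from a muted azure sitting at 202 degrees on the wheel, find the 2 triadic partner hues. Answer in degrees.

A triad places three hues 120° apart.
202 + 120 = 322°
202 + 240 = 442 → 442 − 360 = 82°

322° and 82°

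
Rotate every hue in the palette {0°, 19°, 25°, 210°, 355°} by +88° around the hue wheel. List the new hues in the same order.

0 + 88 = 88°
19 + 88 = 107°
25 + 88 = 113°
210 + 88 = 298°
355 + 88 = 443 → 443 − 360 = 83°

88°, 107°, 113°, 298°, 83°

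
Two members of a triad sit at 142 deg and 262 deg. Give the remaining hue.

22°

A triad spaces three hues 120° apart.
The full set is {22°, 142°, 262°}.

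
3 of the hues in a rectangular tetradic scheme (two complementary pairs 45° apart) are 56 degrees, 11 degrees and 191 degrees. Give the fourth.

236°

A rectangular tetradic uses two complementary pairs 45° apart: offsets 0°, 45°, 180°, 225°.
Among {11°, 56°, 191°}, 191° and 11° are a 180° pair.
The remaining hue 56° needs its own complement: 56 + 180 = 236°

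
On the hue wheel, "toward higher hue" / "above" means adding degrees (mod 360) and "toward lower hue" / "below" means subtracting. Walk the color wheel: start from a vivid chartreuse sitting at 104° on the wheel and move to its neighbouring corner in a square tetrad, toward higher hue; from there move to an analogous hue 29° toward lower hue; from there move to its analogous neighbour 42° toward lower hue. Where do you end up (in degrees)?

+90° (square ↑): 104 + 90 = 194°
−29° (analog 29° ↓): 194 − 29 = 165°
−42° (analog 42° ↓): 165 − 42 = 123°

123°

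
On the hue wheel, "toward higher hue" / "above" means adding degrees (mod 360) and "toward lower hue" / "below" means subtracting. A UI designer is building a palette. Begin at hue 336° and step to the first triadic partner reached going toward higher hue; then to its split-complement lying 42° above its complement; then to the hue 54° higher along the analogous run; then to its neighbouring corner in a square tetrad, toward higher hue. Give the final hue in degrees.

102°

triadic ↑ +120°: 336 + 120 = 456 → 456 − 360 = 96°
split-comp 42° ↑ +222°: 96 + 222 = 318°
analog 54° ↑ +54°: 318 + 54 = 372 → 372 − 360 = 12°
square ↑ +90°: 12 + 90 = 102°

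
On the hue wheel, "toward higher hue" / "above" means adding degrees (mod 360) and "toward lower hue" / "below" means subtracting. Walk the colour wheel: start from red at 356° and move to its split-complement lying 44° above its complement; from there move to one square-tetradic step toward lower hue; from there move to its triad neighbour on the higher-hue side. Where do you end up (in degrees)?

250°

split-comp 44° ↑ +224°: 356 + 224 = 580 → 580 − 360 = 220°
square ↓ −90°: 220 − 90 = 130°
triadic ↑ +120°: 130 + 120 = 250°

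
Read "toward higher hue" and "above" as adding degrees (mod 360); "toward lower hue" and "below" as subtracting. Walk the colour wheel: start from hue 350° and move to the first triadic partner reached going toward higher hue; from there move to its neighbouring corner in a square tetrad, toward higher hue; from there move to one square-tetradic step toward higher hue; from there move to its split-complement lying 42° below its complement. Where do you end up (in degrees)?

350 + 120 = 470 → 470 − 360 = 110°   (triadic ↑)
110 + 90 = 200°   (square ↑)
200 + 90 = 290°   (square ↑)
290 + 138 = 428 → 428 − 360 = 68°   (split-comp 42° ↓)

68°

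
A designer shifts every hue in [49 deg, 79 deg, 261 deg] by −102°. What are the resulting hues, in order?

307°, 337°, 159°

49 − 102 = -53 → -53 + 360 = 307°
79 − 102 = -23 → -23 + 360 = 337°
261 − 102 = 159°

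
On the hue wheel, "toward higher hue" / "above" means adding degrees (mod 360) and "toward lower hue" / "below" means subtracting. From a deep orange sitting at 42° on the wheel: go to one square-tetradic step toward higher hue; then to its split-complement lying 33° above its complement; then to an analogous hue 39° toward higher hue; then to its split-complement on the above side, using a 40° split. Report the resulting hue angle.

244°

42 + 90 = 132°   (square ↑)
132 + 213 = 345°   (split-comp 33° ↑)
345 + 39 = 384 → 384 − 360 = 24°   (analog 39° ↑)
24 + 220 = 244°   (split-comp 40° ↑)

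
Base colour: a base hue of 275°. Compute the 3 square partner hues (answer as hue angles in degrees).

A square tetradic scheme places four hues every 90°.
275 + 90 = 365 → 365 − 360 = 5°
275 + 180 = 455 → 455 − 360 = 95°
275 + 270 = 545 → 545 − 360 = 185°

5°, 95°, and 185°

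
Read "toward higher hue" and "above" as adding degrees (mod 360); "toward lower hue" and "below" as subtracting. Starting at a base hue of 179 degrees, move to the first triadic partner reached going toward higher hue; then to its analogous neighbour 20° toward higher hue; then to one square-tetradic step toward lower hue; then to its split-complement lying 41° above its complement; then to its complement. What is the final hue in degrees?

triadic ↑ +120°: 179 + 120 = 299°
analog 20° ↑ +20°: 299 + 20 = 319°
square ↓ −90°: 319 − 90 = 229°
split-comp 41° ↑ +221°: 229 + 221 = 450 → 450 − 360 = 90°
complement +180°: 90 + 180 = 270°

270°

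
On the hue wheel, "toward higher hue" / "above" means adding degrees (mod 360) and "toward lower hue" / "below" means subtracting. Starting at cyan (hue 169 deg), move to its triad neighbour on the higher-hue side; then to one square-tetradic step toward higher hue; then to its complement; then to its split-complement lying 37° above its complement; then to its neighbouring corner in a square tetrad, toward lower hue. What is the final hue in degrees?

326°

169 + 120 = 289°   (triadic ↑)
289 + 90 = 379 → 379 − 360 = 19°   (square ↑)
19 + 180 = 199°   (complement)
199 + 217 = 416 → 416 − 360 = 56°   (split-comp 37° ↑)
56 − 90 = -34 → -34 + 360 = 326°   (square ↓)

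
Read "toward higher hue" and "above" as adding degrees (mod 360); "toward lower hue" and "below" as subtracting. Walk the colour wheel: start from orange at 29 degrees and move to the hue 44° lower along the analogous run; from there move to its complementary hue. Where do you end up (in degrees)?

165°

−44° (analog 44° ↓): 29 − 44 = -15 → -15 + 360 = 345°
+180° (complement): 345 + 180 = 525 → 525 − 360 = 165°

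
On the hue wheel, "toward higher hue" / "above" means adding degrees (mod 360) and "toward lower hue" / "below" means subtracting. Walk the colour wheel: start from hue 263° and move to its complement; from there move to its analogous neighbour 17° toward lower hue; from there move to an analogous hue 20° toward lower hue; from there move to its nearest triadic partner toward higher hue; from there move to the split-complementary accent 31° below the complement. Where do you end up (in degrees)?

complement +180°: 263 + 180 = 443 → 443 − 360 = 83°
analog 17° ↓ −17°: 83 − 17 = 66°
analog 20° ↓ −20°: 66 − 20 = 46°
triadic ↑ +120°: 46 + 120 = 166°
split-comp 31° ↓ +149°: 166 + 149 = 315°

315°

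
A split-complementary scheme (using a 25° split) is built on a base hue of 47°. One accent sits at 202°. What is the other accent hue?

252°

Split-complementary hues sit 25° either side of the complement.
Complement of the base 47°: 47 + 180 = 227°
The given accent 202° is 25° one side of 227°; the other accent sits 25° the other side: 227 + 25 = 252°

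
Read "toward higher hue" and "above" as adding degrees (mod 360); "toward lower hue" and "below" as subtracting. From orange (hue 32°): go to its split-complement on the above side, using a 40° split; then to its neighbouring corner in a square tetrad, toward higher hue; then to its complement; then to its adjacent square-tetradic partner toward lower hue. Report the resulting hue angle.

split-comp 40° ↑ +220°: 32 + 220 = 252°
square ↑ +90°: 252 + 90 = 342°
complement +180°: 342 + 180 = 522 → 522 − 360 = 162°
square ↓ −90°: 162 − 90 = 72°

72°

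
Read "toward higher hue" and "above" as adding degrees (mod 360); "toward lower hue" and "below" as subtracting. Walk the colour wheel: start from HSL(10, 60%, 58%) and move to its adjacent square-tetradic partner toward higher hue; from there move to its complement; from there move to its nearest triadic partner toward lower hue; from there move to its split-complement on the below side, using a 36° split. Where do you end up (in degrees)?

304°

square ↑ +90°: 10 + 90 = 100°
complement +180°: 100 + 180 = 280°
triadic ↓ −120°: 280 − 120 = 160°
split-comp 36° ↓ +144°: 160 + 144 = 304°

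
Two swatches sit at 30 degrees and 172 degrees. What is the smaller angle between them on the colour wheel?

|30 − 172| = 142.
142 ≤ 180, so the shorter arc is 142°.

142°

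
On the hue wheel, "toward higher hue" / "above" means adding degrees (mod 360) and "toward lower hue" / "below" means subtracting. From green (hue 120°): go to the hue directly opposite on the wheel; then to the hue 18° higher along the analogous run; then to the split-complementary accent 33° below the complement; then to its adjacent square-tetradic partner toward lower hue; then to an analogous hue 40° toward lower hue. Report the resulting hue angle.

335°

+180° (complement): 120 + 180 = 300°
+18° (analog 18° ↑): 300 + 18 = 318°
+147° (split-comp 33° ↓): 318 + 147 = 465 → 465 − 360 = 105°
−90° (square ↓): 105 − 90 = 15°
−40° (analog 40° ↓): 15 − 40 = -25 → -25 + 360 = 335°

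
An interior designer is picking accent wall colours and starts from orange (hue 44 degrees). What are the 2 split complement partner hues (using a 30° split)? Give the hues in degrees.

Split-complementary hues sit 30° either side of the complement.
Complement of 44 degrees: 44 + 180 = 224°
224 − 30 = 194°
224 + 30 = 254°

194° and 254°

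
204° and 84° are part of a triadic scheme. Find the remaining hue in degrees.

324°

A triad places three hues 120° apart.
The full set through 84° is {84°, 204°, 324°}.
Given {84°, 204°}, the missing hue is 324°.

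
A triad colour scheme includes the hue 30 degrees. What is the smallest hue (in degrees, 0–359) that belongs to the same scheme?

A triad places three hues 120° apart.
The full set through 30° is {30°, 150°, 270°}.

30°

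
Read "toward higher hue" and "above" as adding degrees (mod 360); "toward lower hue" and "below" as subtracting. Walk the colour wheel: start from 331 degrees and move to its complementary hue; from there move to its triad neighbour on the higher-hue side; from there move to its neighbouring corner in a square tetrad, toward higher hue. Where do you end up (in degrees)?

331 + 180 = 511 → 511 − 360 = 151°   (complement)
151 + 120 = 271°   (triadic ↑)
271 + 90 = 361 → 361 − 360 = 1°   (square ↑)

1°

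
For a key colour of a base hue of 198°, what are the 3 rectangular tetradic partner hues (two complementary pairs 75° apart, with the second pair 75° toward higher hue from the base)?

A rectangular tetradic uses two complementary pairs 75° apart: offsets 0°, 75°, 180°, 255°.
198 + 75 = 273°
198 + 180 = 378 → 378 − 360 = 18°
198 + 255 = 453 → 453 − 360 = 93°

273°, 18°, 93°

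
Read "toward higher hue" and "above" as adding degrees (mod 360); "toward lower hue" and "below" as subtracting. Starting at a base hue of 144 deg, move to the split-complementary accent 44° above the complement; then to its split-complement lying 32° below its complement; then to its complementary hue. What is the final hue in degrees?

144 + 224 = 368 → 368 − 360 = 8°   (split-comp 44° ↑)
8 + 148 = 156°   (split-comp 32° ↓)
156 + 180 = 336°   (complement)

336°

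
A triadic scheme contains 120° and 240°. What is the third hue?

A triad spaces three hues 120° apart.
The full set is {0°, 120°, 240°}.

0°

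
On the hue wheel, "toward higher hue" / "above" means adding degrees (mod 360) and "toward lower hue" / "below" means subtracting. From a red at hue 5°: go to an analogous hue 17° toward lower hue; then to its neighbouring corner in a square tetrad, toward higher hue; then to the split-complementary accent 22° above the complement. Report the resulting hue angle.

5 − 17 = -12 → -12 + 360 = 348°   (analog 17° ↓)
348 + 90 = 438 → 438 − 360 = 78°   (square ↑)
78 + 202 = 280°   (split-comp 22° ↑)

280°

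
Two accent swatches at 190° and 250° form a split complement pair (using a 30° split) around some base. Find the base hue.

40°

The accents sit 30° either side of the complement, so the complement is their short-arc midpoint on the wheel.
Short-arc midpoint of 190° and 250°: 220°.
Base is 180° from the complement: 220 − 180 = 40°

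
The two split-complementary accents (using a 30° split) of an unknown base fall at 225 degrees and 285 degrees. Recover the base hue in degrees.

The accents sit 30° either side of the complement, so the complement is their short-arc midpoint on the wheel.
Short-arc midpoint of 225° and 285°: 255°.
Base is 180° from the complement: 255 − 180 = 75°

75°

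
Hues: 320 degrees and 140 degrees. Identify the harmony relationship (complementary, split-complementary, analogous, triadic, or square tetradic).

complementary

Sort the hues: 140°, 320°.
Successive gaps around the wheel: 180°, 180°.
Two hues 180° apart are complementary.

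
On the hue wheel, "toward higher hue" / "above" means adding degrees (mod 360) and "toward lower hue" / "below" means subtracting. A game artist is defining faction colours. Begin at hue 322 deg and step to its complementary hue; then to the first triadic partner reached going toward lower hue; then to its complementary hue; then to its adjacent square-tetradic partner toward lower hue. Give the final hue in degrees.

112°

+180° (complement): 322 + 180 = 502 → 502 − 360 = 142°
−120° (triadic ↓): 142 − 120 = 22°
+180° (complement): 22 + 180 = 202°
−90° (square ↓): 202 − 90 = 112°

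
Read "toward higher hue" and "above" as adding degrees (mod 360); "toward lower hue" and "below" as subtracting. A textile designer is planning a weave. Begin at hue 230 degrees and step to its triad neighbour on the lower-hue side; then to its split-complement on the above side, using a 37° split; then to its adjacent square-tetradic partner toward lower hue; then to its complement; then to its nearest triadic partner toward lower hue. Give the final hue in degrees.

297°

triadic ↓ −120°: 230 − 120 = 110°
split-comp 37° ↑ +217°: 110 + 217 = 327°
square ↓ −90°: 327 − 90 = 237°
complement +180°: 237 + 180 = 417 → 417 − 360 = 57°
triadic ↓ −120°: 57 − 120 = -63 → -63 + 360 = 297°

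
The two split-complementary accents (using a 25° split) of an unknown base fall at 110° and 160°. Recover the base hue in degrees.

315°

The accents sit 25° either side of the complement, so the complement is their short-arc midpoint on the wheel.
Short-arc midpoint of 110° and 160°: 135°.
Base is 180° from the complement: 135 − 180 = -45 → -45 + 360 = 315°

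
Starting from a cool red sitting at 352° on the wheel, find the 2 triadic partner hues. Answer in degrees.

112° and 232°

A triad places three hues 120° apart.
352 + 120 = 472 → 472 − 360 = 112°
352 + 240 = 592 → 592 − 360 = 232°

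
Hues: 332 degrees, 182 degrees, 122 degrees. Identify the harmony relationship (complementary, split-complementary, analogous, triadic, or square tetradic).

Sort the hues: 122°, 182°, 332°.
Successive gaps around the wheel: 60°, 150°, 150°.
Two 150° gaps and one 60° gap — a base hue opposite a pair of accents 30° either side of its complement — is the split-complementary pattern.

split-complementary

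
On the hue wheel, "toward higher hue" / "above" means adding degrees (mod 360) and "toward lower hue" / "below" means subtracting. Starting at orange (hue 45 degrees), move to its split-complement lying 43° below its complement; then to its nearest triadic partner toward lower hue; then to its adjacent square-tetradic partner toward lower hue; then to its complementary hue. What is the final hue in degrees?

split-comp 43° ↓ +137°: 45 + 137 = 182°
triadic ↓ −120°: 182 − 120 = 62°
square ↓ −90°: 62 − 90 = -28 → -28 + 360 = 332°
complement +180°: 332 + 180 = 512 → 512 − 360 = 152°

152°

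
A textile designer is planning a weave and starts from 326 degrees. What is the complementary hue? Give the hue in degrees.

The complement sits 180° across the wheel.
326 + 180 = 506 → 506 − 360 = 146°

146°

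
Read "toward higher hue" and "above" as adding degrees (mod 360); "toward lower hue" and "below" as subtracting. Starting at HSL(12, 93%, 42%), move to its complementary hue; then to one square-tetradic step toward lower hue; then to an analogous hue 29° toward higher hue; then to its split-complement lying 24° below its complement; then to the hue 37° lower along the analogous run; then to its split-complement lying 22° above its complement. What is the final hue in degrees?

92°

12 + 180 = 192°   (complement)
192 − 90 = 102°   (square ↓)
102 + 29 = 131°   (analog 29° ↑)
131 + 156 = 287°   (split-comp 24° ↓)
287 − 37 = 250°   (analog 37° ↓)
250 + 202 = 452 → 452 − 360 = 92°   (split-comp 22° ↑)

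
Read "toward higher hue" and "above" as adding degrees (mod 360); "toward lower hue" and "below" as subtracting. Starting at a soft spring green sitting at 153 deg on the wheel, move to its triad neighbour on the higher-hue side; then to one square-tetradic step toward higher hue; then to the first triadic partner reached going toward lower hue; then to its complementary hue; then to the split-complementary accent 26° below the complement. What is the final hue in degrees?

217°

+120° (triadic ↑): 153 + 120 = 273°
+90° (square ↑): 273 + 90 = 363 → 363 − 360 = 3°
−120° (triadic ↓): 3 − 120 = -117 → -117 + 360 = 243°
+180° (complement): 243 + 180 = 423 → 423 − 360 = 63°
+154° (split-comp 26° ↓): 63 + 154 = 217°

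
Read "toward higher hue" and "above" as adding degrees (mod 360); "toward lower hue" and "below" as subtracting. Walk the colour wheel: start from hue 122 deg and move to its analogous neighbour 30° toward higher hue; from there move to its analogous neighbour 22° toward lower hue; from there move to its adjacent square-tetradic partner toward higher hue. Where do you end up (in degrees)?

220°

122 + 30 = 152°   (analog 30° ↑)
152 − 22 = 130°   (analog 22° ↓)
130 + 90 = 220°   (square ↑)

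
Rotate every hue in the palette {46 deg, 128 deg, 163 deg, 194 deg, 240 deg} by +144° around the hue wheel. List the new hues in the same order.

190°, 272°, 307°, 338°, 24°

46 + 144 = 190°
128 + 144 = 272°
163 + 144 = 307°
194 + 144 = 338°
240 + 144 = 384 → 384 − 360 = 24°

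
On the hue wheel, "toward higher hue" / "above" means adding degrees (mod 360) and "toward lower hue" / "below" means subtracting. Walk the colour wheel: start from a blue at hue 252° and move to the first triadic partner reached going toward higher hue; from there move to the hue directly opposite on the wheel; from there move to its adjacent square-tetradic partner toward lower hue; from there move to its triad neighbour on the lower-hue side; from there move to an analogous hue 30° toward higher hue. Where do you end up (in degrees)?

12°

252 + 120 = 372 → 372 − 360 = 12°   (triadic ↑)
12 + 180 = 192°   (complement)
192 − 90 = 102°   (square ↓)
102 − 120 = -18 → -18 + 360 = 342°   (triadic ↓)
342 + 30 = 372 → 372 − 360 = 12°   (analog 30° ↑)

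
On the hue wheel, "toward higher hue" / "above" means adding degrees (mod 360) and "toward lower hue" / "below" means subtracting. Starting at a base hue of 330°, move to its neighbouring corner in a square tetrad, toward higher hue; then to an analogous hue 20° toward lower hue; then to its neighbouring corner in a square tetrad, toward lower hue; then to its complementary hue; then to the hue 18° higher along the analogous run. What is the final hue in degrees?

330 + 90 = 420 → 420 − 360 = 60°   (square ↑)
60 − 20 = 40°   (analog 20° ↓)
40 − 90 = -50 → -50 + 360 = 310°   (square ↓)
310 + 180 = 490 → 490 − 360 = 130°   (complement)
130 + 18 = 148°   (analog 18° ↑)

148°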